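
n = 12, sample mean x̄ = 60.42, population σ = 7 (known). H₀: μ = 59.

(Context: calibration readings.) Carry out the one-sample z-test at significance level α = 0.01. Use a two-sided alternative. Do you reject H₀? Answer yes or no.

SE = σ/√n = 7/√12 = 2.0207
z = (x̄−μ₀)/SE = (60.42−59)/2.0207 = 0.7027
p-value (two-sided) = 0.48223
At α=0.01: p ≥ α → fail to reject H₀

reject H₀: no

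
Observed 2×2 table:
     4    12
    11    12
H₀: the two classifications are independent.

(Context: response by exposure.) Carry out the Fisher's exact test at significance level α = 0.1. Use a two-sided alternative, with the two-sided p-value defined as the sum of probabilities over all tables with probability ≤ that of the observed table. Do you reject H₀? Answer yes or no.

reject H₀: no

Margins: r₁=16, r₂=23, c₁=15, c₂=24, n=39
p_obs = C(16,4)·C(23,11)/C(39,15); sum pmf over tables with pmf ≤ p_obs
p-value (two-sided) = 0.19232
At α=0.1: p ≥ α → fail to reject H₀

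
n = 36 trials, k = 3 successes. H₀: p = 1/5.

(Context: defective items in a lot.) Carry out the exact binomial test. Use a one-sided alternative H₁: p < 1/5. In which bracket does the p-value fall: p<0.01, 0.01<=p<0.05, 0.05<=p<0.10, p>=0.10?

Exact binomial: n=36, k=3, p₀=1/5=0.2000
P(X≤3) from Σ C(n,i)·p₀^i·(1−p₀)^(n−i)
p-value (one-sided, H₁ less) = 0.05223
→ bracket: 0.05<=p<0.10

p-value bracket: 0.05<=p<0.10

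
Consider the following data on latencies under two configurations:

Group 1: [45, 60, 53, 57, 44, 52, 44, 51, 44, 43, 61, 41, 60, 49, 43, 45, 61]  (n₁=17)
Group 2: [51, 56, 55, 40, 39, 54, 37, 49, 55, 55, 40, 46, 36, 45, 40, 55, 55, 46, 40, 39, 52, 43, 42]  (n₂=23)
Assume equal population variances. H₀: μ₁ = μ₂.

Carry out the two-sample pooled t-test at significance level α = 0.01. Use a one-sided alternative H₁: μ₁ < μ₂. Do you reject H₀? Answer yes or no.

reject H₀: no

x̄₁=50.176, s₁=7.256, n₁=17
x̄₂=46.522, s₂=7.012, n₂=23
s_p² = [16·7.256² + 22·7.012²]/38 = 50.6371
SE = √(s_p²·(1/17+1/23)) = 2.2760
t = (50.176−46.522)/2.2760 = 1.6058
df = 38
p-value (one-sided, H₁ less) = 0.94170
At α=0.01: p ≥ α → fail to reject H₀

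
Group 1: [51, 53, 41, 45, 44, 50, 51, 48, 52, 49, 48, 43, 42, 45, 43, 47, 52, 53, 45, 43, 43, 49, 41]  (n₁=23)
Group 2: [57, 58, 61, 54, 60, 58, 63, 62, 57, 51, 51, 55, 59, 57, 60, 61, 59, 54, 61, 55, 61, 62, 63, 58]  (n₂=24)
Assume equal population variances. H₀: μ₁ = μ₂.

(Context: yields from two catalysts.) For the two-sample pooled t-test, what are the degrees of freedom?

degrees of freedom = 45

df = n₁ + n₂ − 2 = 23 + 24 − 2 = 45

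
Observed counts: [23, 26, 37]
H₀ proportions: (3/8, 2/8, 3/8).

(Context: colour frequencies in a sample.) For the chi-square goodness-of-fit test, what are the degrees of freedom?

df = k − 1 = 3 − 1 = 2

degrees of freedom = 2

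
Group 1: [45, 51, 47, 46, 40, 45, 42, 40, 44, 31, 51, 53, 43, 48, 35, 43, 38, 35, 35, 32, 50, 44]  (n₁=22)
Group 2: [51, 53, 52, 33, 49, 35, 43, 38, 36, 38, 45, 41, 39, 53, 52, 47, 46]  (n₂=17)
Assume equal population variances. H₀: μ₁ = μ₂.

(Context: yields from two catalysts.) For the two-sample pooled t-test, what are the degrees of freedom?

degrees of freedom = 37

df = n₁ + n₂ − 2 = 22 + 17 − 2 = 37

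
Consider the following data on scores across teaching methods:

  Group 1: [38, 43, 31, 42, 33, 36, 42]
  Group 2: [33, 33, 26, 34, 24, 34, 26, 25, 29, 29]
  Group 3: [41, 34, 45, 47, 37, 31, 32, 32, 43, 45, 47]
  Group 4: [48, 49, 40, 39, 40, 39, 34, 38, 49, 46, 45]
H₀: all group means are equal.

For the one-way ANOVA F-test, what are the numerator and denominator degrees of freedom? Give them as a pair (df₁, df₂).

k = 4 groups, N = 39 total
df = (k−1, N−k) = (4−1, 39−4) = (3, 35)

degrees of freedom = [3, 35]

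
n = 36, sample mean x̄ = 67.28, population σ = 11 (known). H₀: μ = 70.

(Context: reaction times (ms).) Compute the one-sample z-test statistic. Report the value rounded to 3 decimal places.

SE = σ/√n = 11/√36 = 1.8333
z = (x̄−μ₀)/SE = (67.28−70)/1.8333 = -1.4836

test statistic = -1.484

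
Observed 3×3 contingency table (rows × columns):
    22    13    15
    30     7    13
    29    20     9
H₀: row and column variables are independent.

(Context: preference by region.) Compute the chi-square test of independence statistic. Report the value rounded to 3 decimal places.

Row totals [50, 50, 58], col totals [81, 40, 37], n=158
χ² = (22−25.63)²/25.63 + (13−12.66)²/12.66 + (15−11.71)²/11.71 + (30−25.63)²/25.63 + (7−12.66)²/12.66 + (13−11.71)²/11.71 + (29−29.73)²/29.73 + (20−14.68)²/14.68 + (9−13.58)²/13.58 = 8.3538
df = 4

test statistic = 8.354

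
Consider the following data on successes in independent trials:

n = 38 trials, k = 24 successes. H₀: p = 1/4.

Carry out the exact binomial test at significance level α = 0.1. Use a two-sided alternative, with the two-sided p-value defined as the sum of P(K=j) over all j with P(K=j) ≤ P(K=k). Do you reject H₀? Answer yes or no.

reject H₀: yes

Exact binomial: n=38, k=24, p₀=1/4=0.2500
P(X=j) = C(n,j)·p₀^j·(1−p₀)^(n−j); p = Σ P(X=j) over j with P(X=j) ≤ P(X=24)
p-value (two-sided) = 0.00000
At α=0.1: p < α → reject H₀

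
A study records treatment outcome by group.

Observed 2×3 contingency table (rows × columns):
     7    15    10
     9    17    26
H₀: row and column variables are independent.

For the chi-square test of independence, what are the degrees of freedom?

degrees of freedom = 2

df = (r−1)(c−1) = (2−1)·(3−1) = 2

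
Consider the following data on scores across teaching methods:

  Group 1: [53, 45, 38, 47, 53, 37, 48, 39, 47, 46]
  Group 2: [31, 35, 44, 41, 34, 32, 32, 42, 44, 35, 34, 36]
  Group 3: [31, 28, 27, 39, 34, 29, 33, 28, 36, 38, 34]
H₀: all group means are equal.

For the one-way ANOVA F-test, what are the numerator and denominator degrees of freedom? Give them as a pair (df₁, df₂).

k = 3 groups, N = 33 total
df = (k−1, N−k) = (3−1, 33−3) = (2, 30)

degrees of freedom = [2, 30]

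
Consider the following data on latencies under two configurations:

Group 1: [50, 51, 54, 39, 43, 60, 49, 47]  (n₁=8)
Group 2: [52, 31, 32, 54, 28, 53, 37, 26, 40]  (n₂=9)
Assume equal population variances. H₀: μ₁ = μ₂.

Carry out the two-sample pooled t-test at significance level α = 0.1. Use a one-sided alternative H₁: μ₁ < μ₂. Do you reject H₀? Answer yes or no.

reject H₀: no

x̄₁=49.125, s₁=6.446, n₁=8
x̄₂=39.222, s₂=11.167, n₂=9
s_p² = [7·6.446² + 8·11.167²]/15 = 85.8954
SE = √(s_p²·(1/8+1/9)) = 4.5034
t = (49.125−39.222)/4.5034 = 2.1989
df = 15
p-value (one-sided, H₁ less) = 0.97801
At α=0.1: p ≥ α → fail to reject H₀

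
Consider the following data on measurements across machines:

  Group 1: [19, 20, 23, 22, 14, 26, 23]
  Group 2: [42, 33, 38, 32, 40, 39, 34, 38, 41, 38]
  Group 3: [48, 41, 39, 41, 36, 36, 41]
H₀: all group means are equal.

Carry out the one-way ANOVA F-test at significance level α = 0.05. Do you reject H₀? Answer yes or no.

Group means [21.00, 37.50, 40.29], grand mean 33.500
SSB = Σnᵢ(x̄ᵢ−x̄)² = 1576.071; SSW = ΣΣ(x−x̄ᵢ)² = 291.929
MSB = 1576.071/2 = 788.0357; MSW = 291.929/21 = 13.9014
F = MSB/MSW = 56.6877
df = (2, 21)
p-value (upper-tail) = 0.00000
At α=0.05: p < α → reject H₀

reject H₀: yes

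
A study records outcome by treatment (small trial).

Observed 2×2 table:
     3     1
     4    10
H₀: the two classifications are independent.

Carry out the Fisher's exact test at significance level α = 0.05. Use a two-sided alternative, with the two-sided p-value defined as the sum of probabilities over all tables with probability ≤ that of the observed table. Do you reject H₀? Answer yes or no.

Margins: r₁=4, r₂=14, c₁=7, c₂=11, n=18
p_obs = C(4,3)·C(14,4)/C(18,7); sum pmf over tables with pmf ≤ p_obs
p-value (two-sided) = 0.24510
At α=0.05: p ≥ α → fail to reject H₀

reject H₀: no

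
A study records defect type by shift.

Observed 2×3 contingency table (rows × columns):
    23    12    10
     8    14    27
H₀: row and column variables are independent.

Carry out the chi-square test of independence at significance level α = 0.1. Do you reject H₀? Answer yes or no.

Row totals [45, 49], col totals [31, 26, 37], n=94
χ² = (23−14.84)²/14.84 + (12−12.45)²/12.45 + (10−17.71)²/17.71 + (8−16.16)²/16.16 + (14−13.55)²/13.55 + (27−19.29)²/19.29 = 15.0798
df = 2
p-value (upper-tail) = 0.00053
At α=0.1: p < α → reject H₀

reject H₀: yes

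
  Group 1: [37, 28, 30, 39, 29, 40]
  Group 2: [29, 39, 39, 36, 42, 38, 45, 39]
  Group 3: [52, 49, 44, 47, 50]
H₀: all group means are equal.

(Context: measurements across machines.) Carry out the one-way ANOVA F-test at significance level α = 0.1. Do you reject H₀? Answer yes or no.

reject H₀: yes

Group means [33.83, 38.38, 48.40], grand mean 39.579
SSB = Σnᵢ(x̄ᵢ−x̄)² = 598.723; SSW = ΣΣ(x−x̄ᵢ)² = 335.908
MSB = 598.723/2 = 299.3616; MSW = 335.908/16 = 20.9943
F = MSB/MSW = 14.2592
df = (2, 16)
p-value (upper-tail) = 0.00028
At α=0.1: p < α → reject H₀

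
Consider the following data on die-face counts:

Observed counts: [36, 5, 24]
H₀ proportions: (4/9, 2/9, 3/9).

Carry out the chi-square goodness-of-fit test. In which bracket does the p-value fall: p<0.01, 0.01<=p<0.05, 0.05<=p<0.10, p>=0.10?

p-value bracket: 0.01<=p<0.05

n = 65; E_i = n·p_i = [28.89, 14.44, 21.67]
χ² = (36−28.89)²/28.89 + (5−14.44)²/14.44 + (24−21.67)²/21.67 = 8.1769
df = 2
p-value (upper-tail) = 0.01677
→ bracket: 0.01<=p<0.05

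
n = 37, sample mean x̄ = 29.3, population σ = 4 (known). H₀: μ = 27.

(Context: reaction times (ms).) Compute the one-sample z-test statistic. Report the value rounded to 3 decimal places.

test statistic = 3.498

SE = σ/√n = 4/√37 = 0.6576
z = (x̄−μ₀)/SE = (29.3−27)/0.6576 = 3.4976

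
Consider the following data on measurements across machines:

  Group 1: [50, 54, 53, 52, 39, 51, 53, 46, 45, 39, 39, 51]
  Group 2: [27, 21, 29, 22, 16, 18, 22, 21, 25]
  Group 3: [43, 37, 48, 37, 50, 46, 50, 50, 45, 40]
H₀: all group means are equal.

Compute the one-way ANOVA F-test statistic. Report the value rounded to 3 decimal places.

test statistic = 68.820

Group means [47.67, 22.33, 44.60], grand mean 39.323
SSB = Σnᵢ(x̄ᵢ−x̄)² = 3711.708; SSW = ΣΣ(x−x̄ᵢ)² = 755.067
MSB = 3711.708/2 = 1855.8538; MSW = 755.067/28 = 26.9667
F = MSB/MSW = 68.8203
df = (2, 28)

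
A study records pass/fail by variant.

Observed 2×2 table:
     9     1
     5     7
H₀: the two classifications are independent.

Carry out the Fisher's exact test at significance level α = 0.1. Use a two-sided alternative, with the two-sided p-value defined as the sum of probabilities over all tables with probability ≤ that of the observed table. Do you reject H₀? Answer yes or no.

Margins: r₁=10, r₂=12, c₁=14, c₂=8, n=22
p_obs = C(10,9)·C(12,5)/C(22,14); sum pmf over tables with pmf ≤ p_obs
p-value (two-sided) = 0.03096
At α=0.1: p < α → reject H₀

reject H₀: yes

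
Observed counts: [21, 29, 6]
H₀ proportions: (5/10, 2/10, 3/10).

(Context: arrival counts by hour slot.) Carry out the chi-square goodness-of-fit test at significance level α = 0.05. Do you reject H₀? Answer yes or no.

reject H₀: yes

n = 56; E_i = n·p_i = [28.00, 11.20, 16.80]
χ² = (21−28.00)²/28.00 + (29−11.20)²/11.20 + (6−16.80)²/16.80 = 36.9821
df = 2
p-value (upper-tail) = 0.00000
At α=0.05: p < α → reject H₀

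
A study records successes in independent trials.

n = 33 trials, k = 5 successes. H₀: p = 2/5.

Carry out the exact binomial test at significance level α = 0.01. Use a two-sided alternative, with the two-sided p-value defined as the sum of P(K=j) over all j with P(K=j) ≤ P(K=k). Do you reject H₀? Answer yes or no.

reject H₀: yes

Exact binomial: n=33, k=5, p₀=2/5=0.4000
P(X=j) = C(n,j)·p₀^j·(1−p₀)^(n−j); p = Σ P(X=j) over j with P(X=j) ≤ P(X=5)
p-value (two-sided) = 0.00374
At α=0.01: p < α → reject H₀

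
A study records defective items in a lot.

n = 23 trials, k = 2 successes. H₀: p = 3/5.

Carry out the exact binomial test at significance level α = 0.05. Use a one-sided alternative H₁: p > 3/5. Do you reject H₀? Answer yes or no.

Exact binomial: n=23, k=2, p₀=3/5=0.6000
P(X≥2) from Σ C(n,i)·p₀^i·(1−p₀)^(n−i)
p-value (one-sided, H₁ greater) = 1.00000
At α=0.05: p ≥ α → fail to reject H₀

reject H₀: no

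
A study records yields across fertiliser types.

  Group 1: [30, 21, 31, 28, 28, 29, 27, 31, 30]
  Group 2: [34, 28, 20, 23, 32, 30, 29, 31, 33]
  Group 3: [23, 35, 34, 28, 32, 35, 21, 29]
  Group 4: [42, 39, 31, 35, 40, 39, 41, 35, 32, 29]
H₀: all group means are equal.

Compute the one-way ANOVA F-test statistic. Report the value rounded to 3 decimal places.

test statistic = 6.680

Group means [28.33, 28.89, 29.62, 36.30], grand mean 30.972
SSB = Σnᵢ(x̄ᵢ−x̄)² = 400.108; SSW = ΣΣ(x−x̄ᵢ)² = 638.864
MSB = 400.108/3 = 133.3694; MSW = 638.864/32 = 19.9645
F = MSB/MSW = 6.6803
df = (3, 32)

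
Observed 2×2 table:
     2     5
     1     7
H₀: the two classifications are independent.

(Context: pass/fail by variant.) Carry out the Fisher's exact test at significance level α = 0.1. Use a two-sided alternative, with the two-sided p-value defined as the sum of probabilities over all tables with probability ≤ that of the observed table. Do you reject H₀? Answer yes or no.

reject H₀: no

Margins: r₁=7, r₂=8, c₁=3, c₂=12, n=15
p_obs = C(7,2)·C(8,1)/C(15,3); sum pmf over tables with pmf ≤ p_obs
p-value (two-sided) = 0.56923
At α=0.1: p ≥ α → fail to reject H₀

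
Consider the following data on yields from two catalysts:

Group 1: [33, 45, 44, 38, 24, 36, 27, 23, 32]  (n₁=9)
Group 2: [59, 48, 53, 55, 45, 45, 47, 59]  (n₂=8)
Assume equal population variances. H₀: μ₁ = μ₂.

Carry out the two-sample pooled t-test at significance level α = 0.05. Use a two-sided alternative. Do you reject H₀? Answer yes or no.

x̄₁=33.556, s₁=8.017, n₁=9
x̄₂=51.375, s₂=5.902, n₂=8
s_p² = [8·8.017² + 7·5.902²]/15 = 50.5398
SE = √(s_p²·(1/9+1/8)) = 3.4544
t = (33.556−51.375)/3.4544 = -5.1584
df = 15
p-value (two-sided) = 0.00012
At α=0.05: p < α → reject H₀

reject H₀: yes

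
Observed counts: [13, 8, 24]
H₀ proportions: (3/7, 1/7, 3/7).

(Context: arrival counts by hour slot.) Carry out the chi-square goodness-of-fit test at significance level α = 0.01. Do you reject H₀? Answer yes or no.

n = 45; E_i = n·p_i = [19.29, 6.43, 19.29]
χ² = (13−19.29)²/19.29 + (8−6.43)²/6.43 + (24−19.29)²/19.29 = 3.5852
df = 2
p-value (upper-tail) = 0.16653
At α=0.01: p ≥ α → fail to reject H₀

reject H₀: no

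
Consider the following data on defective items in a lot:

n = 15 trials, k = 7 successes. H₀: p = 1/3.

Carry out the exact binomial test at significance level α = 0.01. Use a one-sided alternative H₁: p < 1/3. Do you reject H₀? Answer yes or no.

reject H₀: no

Exact binomial: n=15, k=7, p₀=1/3=0.3333
P(X≤7) from Σ C(n,i)·p₀^i·(1−p₀)^(n−i)
p-value (one-sided, H₁ less) = 0.91177
At α=0.01: p ≥ α → fail to reject H₀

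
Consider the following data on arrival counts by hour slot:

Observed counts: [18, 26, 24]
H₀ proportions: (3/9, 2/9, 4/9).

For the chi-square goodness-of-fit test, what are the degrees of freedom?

degrees of freedom = 2

df = k − 1 = 3 − 1 = 2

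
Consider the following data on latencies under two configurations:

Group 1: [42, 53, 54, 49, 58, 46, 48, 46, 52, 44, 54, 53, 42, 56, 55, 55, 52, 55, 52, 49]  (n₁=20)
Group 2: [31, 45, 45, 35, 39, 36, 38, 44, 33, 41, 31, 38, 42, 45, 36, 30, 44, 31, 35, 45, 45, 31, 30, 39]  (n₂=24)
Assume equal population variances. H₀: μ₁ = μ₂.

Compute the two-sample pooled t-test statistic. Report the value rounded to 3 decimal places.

x̄₁=50.750, s₁=4.745, n₁=20
x̄₂=37.875, s₂=5.590, n₂=24
s_p² = [19·4.745² + 23·5.590²]/42 = 27.2946
SE = √(s_p²·(1/20+1/24)) = 1.5818
t = (50.750−37.875)/1.5818 = 8.1396
df = 42

test statistic = 8.140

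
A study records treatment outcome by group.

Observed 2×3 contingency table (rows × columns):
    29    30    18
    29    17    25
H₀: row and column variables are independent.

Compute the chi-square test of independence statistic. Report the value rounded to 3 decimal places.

test statistic = 4.499

Row totals [77, 71], col totals [58, 47, 43], n=148
χ² = (29−30.18)²/30.18 + (30−24.45)²/24.45 + (18−22.37)²/22.37 + (29−27.82)²/27.82 + (17−22.55)²/22.55 + (25−20.63)²/20.63 = 4.4994
df = 2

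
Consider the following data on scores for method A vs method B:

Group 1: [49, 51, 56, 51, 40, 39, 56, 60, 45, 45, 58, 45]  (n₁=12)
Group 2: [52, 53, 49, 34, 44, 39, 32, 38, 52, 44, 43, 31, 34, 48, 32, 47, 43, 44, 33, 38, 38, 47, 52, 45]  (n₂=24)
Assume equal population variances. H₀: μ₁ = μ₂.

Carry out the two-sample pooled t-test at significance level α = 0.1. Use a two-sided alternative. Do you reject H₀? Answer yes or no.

x̄₁=49.583, s₁=6.960, n₁=12
x̄₂=42.167, s₂=7.118, n₂=24
s_p² = [11·6.960² + 23·7.118²]/34 = 49.9485
SE = √(s_p²·(1/12+1/24)) = 2.4987
t = (49.583−42.167)/2.4987 = 2.9682
df = 34
p-value (two-sided) = 0.00546
At α=0.1: p < α → reject H₀

reject H₀: yes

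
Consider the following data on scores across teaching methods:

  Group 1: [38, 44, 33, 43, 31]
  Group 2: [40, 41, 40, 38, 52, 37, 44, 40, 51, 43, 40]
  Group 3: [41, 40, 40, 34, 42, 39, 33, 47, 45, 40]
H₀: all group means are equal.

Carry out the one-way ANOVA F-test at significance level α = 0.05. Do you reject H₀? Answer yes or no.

reject H₀: no

Group means [37.80, 42.36, 40.10], grand mean 40.615
SSB = Σnᵢ(x̄ᵢ−x̄)² = 75.908; SSW = ΣΣ(x−x̄ᵢ)² = 542.245
MSB = 75.908/2 = 37.9542; MSW = 542.245/23 = 23.5759
F = MSB/MSW = 1.6099
df = (2, 23)
p-value (upper-tail) = 0.22164
At α=0.05: p ≥ α → fail to reject H₀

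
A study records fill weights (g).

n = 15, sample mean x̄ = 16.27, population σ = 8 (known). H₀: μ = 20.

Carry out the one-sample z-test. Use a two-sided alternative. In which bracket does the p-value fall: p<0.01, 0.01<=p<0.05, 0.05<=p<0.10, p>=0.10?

p-value bracket: 0.05<=p<0.10

SE = σ/√n = 8/√15 = 2.0656
z = (x̄−μ₀)/SE = (16.27−20)/2.0656 = -1.8058
p-value (two-sided) = 0.07095
→ bracket: 0.05<=p<0.10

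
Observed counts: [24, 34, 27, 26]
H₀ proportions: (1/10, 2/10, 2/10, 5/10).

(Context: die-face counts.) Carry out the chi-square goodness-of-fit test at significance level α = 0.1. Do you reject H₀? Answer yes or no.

n = 111; E_i = n·p_i = [11.10, 22.20, 22.20, 55.50]
χ² = (24−11.10)²/11.10 + (34−22.20)²/22.20 + (27−22.20)²/22.20 + (26−55.50)²/55.50 = 37.9820
df = 3
p-value (upper-tail) = 0.00000
At α=0.1: p < α → reject H₀

reject H₀: yes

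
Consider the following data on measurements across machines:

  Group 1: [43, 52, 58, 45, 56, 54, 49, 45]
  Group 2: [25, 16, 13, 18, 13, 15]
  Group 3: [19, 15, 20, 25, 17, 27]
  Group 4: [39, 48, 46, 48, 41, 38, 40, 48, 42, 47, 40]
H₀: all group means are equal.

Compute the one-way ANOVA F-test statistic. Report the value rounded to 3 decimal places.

Group means [50.25, 16.67, 20.50, 43.36], grand mean 35.548
SSB = Σnᵢ(x̄ᵢ−x̄)² = 5898.799; SSW = ΣΣ(x−x̄ᵢ)² = 590.879
MSB = 5898.799/3 = 1966.2662; MSW = 590.879/27 = 21.8844
F = MSB/MSW = 89.8478
df = (3, 27)

test statistic = 89.848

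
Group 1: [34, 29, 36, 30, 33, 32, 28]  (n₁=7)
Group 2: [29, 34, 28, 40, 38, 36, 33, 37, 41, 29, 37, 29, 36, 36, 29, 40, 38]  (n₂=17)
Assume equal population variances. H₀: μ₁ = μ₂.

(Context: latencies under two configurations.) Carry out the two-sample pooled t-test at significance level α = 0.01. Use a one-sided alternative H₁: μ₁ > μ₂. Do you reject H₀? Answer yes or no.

reject H₀: no

x̄₁=31.714, s₁=2.870, n₁=7
x̄₂=34.706, s₂=4.413, n₂=17
s_p² = [6·2.870² + 16·4.413²]/22 = 16.4072
SE = √(s_p²·(1/7+1/17)) = 1.8191
t = (31.714−34.706)/1.8191 = -1.6446
df = 22
p-value (one-sided, H₁ greater) = 0.94286
At α=0.01: p ≥ α → fail to reject H₀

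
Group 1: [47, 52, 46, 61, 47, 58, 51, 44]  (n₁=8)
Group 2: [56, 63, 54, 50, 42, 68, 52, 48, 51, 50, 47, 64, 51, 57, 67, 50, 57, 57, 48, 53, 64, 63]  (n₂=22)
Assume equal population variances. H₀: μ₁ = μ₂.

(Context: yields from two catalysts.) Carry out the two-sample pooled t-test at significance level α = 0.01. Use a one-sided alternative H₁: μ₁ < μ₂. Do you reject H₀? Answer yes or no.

x̄₁=50.750, s₁=6.042, n₁=8
x̄₂=55.091, s₂=7.131, n₂=22
s_p² = [7·6.042² + 21·7.131²]/28 = 47.2614
SE = √(s_p²·(1/8+1/22)) = 2.8383
t = (50.750−55.091)/2.8383 = -1.5294
df = 28
p-value (one-sided, H₁ less) = 0.06869
At α=0.01: p ≥ α → fail to reject H₀

reject H₀: no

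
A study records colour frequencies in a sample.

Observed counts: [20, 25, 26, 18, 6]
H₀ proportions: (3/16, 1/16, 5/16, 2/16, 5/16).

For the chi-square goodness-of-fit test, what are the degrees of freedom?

df = k − 1 = 5 − 1 = 4

degrees of freedom = 4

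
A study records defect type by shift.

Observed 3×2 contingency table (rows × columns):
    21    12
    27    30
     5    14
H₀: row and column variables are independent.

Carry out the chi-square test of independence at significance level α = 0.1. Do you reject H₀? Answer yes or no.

reject H₀: yes

Row totals [33, 57, 19], col totals [53, 56], n=109
χ² = (21−16.05)²/16.05 + (12−16.95)²/16.95 + (27−27.72)²/27.72 + (30−29.28)²/29.28 + (5−9.24)²/9.24 + (14−9.76)²/9.76 = 6.7982
df = 2
p-value (upper-tail) = 0.03340
At α=0.1: p < α → reject H₀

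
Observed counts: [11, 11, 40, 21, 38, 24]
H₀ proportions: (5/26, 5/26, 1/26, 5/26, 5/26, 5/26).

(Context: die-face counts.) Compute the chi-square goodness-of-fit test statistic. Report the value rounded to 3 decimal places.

n = 145; E_i = n·p_i = [27.88, 27.88, 5.58, 27.88, 27.88, 27.88]
χ² = (11−27.88)²/27.88 + (11−27.88)²/27.88 + (40−5.58)²/5.58 + (21−27.88)²/27.88 + (38−27.88)²/27.88 + (24−27.88)²/27.88 = 238.8317
df = 5

test statistic = 238.832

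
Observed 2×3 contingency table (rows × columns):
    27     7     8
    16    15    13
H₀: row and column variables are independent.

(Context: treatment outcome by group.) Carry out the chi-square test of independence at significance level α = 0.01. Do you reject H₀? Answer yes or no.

Row totals [42, 44], col totals [43, 22, 21], n=86
χ² = (27−21.00)²/21.00 + (7−10.74)²/10.74 + (8−10.26)²/10.26 + (16−22.00)²/22.00 + (15−11.26)²/11.26 + (13−10.74)²/10.74 = 6.8707
df = 2
p-value (upper-tail) = 0.03221
At α=0.01: p ≥ α → fail to reject H₀

reject H₀: no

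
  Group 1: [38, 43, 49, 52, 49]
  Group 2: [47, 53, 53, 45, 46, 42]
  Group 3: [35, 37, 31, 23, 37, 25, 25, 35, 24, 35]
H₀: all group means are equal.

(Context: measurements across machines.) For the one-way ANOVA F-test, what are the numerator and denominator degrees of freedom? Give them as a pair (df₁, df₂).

k = 3 groups, N = 21 total
df = (k−1, N−k) = (3−1, 21−3) = (2, 18)

degrees of freedom = [2, 18]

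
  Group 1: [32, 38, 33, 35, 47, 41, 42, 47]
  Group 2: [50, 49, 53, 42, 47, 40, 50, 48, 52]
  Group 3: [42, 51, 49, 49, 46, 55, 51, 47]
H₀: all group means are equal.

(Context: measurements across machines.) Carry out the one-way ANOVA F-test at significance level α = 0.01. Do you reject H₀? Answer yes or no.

reject H₀: yes

Group means [39.38, 47.89, 48.75], grand mean 45.440
SSB = Σnᵢ(x̄ᵢ−x̄)² = 435.896; SSW = ΣΣ(x−x̄ᵢ)² = 498.264
MSB = 435.896/2 = 217.9481; MSW = 498.264/22 = 22.6484
F = MSB/MSW = 9.6231
df = (2, 22)
p-value (upper-tail) = 0.00099
At α=0.01: p < α → reject H₀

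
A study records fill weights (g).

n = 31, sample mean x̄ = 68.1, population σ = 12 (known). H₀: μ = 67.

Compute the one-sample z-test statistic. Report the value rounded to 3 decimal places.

SE = σ/√n = 12/√31 = 2.1553
z = (x̄−μ₀)/SE = (68.1−67)/2.1553 = 0.5104

test statistic = 0.510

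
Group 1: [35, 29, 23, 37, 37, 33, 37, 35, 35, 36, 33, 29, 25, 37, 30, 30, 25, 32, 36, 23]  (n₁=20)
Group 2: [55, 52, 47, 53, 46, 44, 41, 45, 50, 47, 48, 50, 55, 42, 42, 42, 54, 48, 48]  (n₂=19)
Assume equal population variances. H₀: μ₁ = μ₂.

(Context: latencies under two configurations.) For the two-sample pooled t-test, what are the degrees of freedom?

df = n₁ + n₂ − 2 = 20 + 19 − 2 = 37

degrees of freedom = 37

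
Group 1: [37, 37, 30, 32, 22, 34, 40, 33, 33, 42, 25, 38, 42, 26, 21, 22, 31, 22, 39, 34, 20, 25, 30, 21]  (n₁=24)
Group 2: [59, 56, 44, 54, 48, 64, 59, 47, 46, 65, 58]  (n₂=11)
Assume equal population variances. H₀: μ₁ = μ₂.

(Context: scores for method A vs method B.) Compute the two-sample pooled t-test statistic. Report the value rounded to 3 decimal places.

x̄₁=30.667, s₁=7.209, n₁=24
x̄₂=54.545, s₂=7.326, n₂=11
s_p² = [23·7.209² + 10·7.326²]/33 = 52.4867
SE = √(s_p²·(1/24+1/11)) = 2.6379
t = (30.667−54.545)/2.6379 = -9.0522
df = 33

test statistic = -9.052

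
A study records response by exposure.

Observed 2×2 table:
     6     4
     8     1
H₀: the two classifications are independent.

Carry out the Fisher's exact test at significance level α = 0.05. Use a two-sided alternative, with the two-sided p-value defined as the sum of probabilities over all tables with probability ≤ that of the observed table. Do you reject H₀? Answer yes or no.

reject H₀: no

Margins: r₁=10, r₂=9, c₁=14, c₂=5, n=19
p_obs = C(10,6)·C(9,8)/C(19,14); sum pmf over tables with pmf ≤ p_obs
p-value (two-sided) = 0.30341
At α=0.05: p ≥ α → fail to reject H₀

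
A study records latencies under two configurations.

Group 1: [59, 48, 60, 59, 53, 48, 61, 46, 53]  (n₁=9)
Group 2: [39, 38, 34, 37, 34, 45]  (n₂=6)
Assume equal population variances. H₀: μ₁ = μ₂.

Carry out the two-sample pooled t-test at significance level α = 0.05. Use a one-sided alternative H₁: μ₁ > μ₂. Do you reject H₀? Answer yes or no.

reject H₀: yes

x̄₁=54.111, s₁=5.840, n₁=9
x̄₂=37.833, s₂=4.070, n₂=6
s_p² = [8·5.840² + 5·4.070²]/13 = 27.3632
SE = √(s_p²·(1/9+1/6)) = 2.7570
t = (54.111−37.833)/2.7570 = 5.9042
df = 13
p-value (one-sided, H₁ greater) = 0.00003
At α=0.05: p < α → reject H₀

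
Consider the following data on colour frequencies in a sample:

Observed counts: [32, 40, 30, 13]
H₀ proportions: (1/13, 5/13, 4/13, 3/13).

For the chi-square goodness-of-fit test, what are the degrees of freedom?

degrees of freedom = 3

df = k − 1 = 4 − 1 = 3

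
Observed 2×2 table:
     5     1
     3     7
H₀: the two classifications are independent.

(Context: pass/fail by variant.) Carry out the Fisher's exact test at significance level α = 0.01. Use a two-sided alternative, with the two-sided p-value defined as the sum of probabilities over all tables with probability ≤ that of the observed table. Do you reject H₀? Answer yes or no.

Margins: r₁=6, r₂=10, c₁=8, c₂=8, n=16
p_obs = C(6,5)·C(10,3)/C(16,8); sum pmf over tables with pmf ≤ p_obs
p-value (two-sided) = 0.11888
At α=0.01: p ≥ α → fail to reject H₀

reject H₀: no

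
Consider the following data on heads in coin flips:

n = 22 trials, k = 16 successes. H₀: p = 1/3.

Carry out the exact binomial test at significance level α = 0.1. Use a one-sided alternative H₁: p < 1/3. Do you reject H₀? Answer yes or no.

reject H₀: no

Exact binomial: n=22, k=16, p₀=1/3=0.3333
P(X≤16) from Σ C(n,i)·p₀^i·(1−p₀)^(n−i)
p-value (one-sided, H₁ less) = 0.99997
At α=0.1: p ≥ α → fail to reject H₀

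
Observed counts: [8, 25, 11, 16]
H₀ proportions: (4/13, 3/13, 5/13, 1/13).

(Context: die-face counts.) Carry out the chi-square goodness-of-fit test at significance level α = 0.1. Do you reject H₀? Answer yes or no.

n = 60; E_i = n·p_i = [18.46, 13.85, 23.08, 4.62]
χ² = (8−18.46)²/18.46 + (25−13.85)²/13.85 + (11−23.08)²/23.08 + (16−4.62)²/4.62 = 49.3156
df = 3
p-value (upper-tail) = 0.00000
At α=0.1: p < α → reject H₀

reject H₀: yes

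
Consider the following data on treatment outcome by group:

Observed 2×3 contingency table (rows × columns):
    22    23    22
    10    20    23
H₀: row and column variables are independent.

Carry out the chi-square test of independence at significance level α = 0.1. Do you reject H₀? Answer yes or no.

Row totals [67, 53], col totals [32, 43, 45], n=120
χ² = (22−17.87)²/17.87 + (23−24.01)²/24.01 + (22−25.12)²/25.12 + (10−14.13)²/14.13 + (20−18.99)²/18.99 + (23−19.88)²/19.88 = 3.1409
df = 2
p-value (upper-tail) = 0.20795
At α=0.1: p ≥ α → fail to reject H₀

reject H₀: no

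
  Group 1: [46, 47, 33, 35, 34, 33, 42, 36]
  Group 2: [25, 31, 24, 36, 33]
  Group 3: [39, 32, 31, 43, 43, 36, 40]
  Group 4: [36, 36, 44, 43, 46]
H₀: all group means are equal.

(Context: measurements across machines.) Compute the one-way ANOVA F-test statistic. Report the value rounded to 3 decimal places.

Group means [38.25, 29.80, 37.71, 41.00], grand mean 36.960
SSB = Σnᵢ(x̄ᵢ−x̄)² = 355.231; SSW = ΣΣ(x−x̄ᵢ)² = 577.729
MSB = 355.231/3 = 118.4105; MSW = 577.729/21 = 27.5109
F = MSB/MSW = 4.3041
df = (3, 21)

test statistic = 4.304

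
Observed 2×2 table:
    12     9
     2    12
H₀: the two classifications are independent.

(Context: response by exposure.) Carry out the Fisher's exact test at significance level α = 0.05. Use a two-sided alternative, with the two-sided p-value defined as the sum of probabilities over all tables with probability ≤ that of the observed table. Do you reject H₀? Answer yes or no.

reject H₀: yes

Margins: r₁=21, r₂=14, c₁=14, c₂=21, n=35
p_obs = C(21,12)·C(14,2)/C(35,14); sum pmf over tables with pmf ≤ p_obs
p-value (two-sided) = 0.01561
At α=0.05: p < α → reject H₀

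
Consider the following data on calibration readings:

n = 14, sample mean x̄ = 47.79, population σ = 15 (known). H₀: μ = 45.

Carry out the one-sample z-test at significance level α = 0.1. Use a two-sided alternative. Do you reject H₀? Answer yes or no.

SE = σ/√n = 15/√14 = 4.0089
z = (x̄−μ₀)/SE = (47.79−45)/4.0089 = 0.6959
p-value (two-sided) = 0.48646
At α=0.1: p ≥ α → fail to reject H₀

reject H₀: no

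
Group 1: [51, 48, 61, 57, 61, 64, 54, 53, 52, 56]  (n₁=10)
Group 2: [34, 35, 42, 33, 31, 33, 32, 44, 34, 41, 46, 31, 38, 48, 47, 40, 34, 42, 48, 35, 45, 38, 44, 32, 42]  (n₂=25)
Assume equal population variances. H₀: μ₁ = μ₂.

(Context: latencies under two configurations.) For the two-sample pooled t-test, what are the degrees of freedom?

df = n₁ + n₂ − 2 = 10 + 25 − 2 = 33

degrees of freedom = 33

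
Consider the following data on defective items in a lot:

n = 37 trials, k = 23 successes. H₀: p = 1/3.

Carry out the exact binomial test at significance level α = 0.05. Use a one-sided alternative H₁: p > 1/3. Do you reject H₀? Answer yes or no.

Exact binomial: n=37, k=23, p₀=1/3=0.3333
P(X≥23) from Σ C(n,i)·p₀^i·(1−p₀)^(n−i)
p-value (one-sided, H₁ greater) = 0.00031
At α=0.05: p < α → reject H₀

reject H₀: yes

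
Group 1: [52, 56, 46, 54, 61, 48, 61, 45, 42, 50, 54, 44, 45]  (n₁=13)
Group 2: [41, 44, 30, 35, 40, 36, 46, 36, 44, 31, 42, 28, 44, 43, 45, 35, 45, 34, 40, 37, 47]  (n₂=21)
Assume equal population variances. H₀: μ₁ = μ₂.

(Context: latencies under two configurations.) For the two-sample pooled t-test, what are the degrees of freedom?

df = n₁ + n₂ − 2 = 13 + 21 − 2 = 32

degrees of freedom = 32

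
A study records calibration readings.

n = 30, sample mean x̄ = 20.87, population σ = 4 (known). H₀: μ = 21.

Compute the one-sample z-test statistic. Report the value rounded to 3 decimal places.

SE = σ/√n = 4/√30 = 0.7303
z = (x̄−μ₀)/SE = (20.87−21)/0.7303 = -0.1780

test statistic = -0.178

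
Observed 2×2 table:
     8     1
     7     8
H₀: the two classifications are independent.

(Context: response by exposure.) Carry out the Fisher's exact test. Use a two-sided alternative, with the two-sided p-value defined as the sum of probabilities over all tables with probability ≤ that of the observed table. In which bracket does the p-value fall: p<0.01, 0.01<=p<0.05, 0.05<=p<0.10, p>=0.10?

Margins: r₁=9, r₂=15, c₁=15, c₂=9, n=24
p_obs = C(9,8)·C(15,7)/C(24,15); sum pmf over tables with pmf ≤ p_obs
p-value (two-sided) = 0.08035
→ bracket: 0.05<=p<0.10

p-value bracket: 0.05<=p<0.10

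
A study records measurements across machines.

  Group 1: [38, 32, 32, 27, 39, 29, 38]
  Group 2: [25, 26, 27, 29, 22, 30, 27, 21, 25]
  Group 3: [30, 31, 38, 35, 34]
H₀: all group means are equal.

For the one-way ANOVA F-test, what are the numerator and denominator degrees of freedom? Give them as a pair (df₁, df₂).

degrees of freedom = [2, 18]

k = 3 groups, N = 21 total
df = (k−1, N−k) = (3−1, 21−3) = (2, 18)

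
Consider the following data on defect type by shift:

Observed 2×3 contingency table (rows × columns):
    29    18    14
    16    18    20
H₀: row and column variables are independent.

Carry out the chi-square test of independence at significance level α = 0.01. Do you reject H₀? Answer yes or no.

Row totals [61, 54], col totals [45, 36, 34], n=115
χ² = (29−23.87)²/23.87 + (18−19.10)²/19.10 + (14−18.03)²/18.03 + (16−21.13)²/21.13 + (18−16.90)²/16.90 + (20−15.97)²/15.97 = 4.4046
df = 2
p-value (upper-tail) = 0.11055
At α=0.01: p ≥ α → fail to reject H₀

reject H₀: no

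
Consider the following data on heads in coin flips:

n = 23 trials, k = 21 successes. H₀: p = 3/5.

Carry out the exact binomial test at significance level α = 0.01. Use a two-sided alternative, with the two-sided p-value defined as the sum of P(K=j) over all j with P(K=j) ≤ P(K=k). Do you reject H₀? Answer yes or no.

Exact binomial: n=23, k=21, p₀=3/5=0.6000
P(X=j) = C(n,j)·p₀^j·(1−p₀)^(n−j); p = Σ P(X=j) over j with P(X=j) ≤ P(X=21)
p-value (two-sided) = 0.00204
At α=0.01: p < α → reject H₀

reject H₀: yes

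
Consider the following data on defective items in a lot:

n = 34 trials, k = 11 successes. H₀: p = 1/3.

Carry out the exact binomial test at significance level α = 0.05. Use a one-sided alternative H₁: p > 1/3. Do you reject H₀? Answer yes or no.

reject H₀: no

Exact binomial: n=34, k=11, p₀=1/3=0.3333
P(X≥11) from Σ C(n,i)·p₀^i·(1−p₀)^(n−i)
p-value (one-sided, H₁ greater) = 0.61167
At α=0.05: p ≥ α → fail to reject H₀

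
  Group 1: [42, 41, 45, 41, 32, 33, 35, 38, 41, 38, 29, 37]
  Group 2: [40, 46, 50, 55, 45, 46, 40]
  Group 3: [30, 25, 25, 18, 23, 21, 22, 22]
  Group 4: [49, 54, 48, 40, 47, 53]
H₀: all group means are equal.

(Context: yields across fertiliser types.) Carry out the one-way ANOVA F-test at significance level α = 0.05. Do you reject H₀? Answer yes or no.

reject H₀: yes

Group means [37.67, 46.00, 23.25, 48.50], grand mean 37.909
SSB = Σnᵢ(x̄ᵢ−x̄)² = 2851.061; SSW = ΣΣ(x−x̄ᵢ)² = 625.667
MSB = 2851.061/3 = 950.3535; MSW = 625.667/29 = 21.5747
F = MSB/MSW = 44.0494
df = (3, 29)
p-value (upper-tail) = 0.00000
At α=0.05: p < α → reject H₀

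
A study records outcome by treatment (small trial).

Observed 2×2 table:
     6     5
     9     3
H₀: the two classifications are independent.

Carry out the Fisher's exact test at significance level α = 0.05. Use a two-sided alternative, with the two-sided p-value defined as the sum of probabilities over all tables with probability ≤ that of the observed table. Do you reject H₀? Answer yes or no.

Margins: r₁=11, r₂=12, c₁=15, c₂=8, n=23
p_obs = C(11,6)·C(12,9)/C(23,15); sum pmf over tables with pmf ≤ p_obs
p-value (two-sided) = 0.40032
At α=0.05: p ≥ α → fail to reject H₀

reject H₀: no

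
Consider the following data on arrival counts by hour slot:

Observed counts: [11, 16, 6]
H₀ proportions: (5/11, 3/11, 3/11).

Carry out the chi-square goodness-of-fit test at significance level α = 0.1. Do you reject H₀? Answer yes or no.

n = 33; E_i = n·p_i = [15.00, 9.00, 9.00]
χ² = (11−15.00)²/15.00 + (16−9.00)²/9.00 + (6−9.00)²/9.00 = 7.5111
df = 2
p-value (upper-tail) = 0.02339
At α=0.1: p < α → reject H₀

reject H₀: yes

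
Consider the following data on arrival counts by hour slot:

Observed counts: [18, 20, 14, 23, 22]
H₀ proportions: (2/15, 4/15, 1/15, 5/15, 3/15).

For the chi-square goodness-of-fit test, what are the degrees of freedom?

degrees of freedom = 4

df = k − 1 = 5 − 1 = 4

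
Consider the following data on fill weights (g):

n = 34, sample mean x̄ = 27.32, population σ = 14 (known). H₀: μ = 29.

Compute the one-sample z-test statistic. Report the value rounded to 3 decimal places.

SE = σ/√n = 14/√34 = 2.4010
z = (x̄−μ₀)/SE = (27.32−29)/2.4010 = -0.6997

test statistic = -0.700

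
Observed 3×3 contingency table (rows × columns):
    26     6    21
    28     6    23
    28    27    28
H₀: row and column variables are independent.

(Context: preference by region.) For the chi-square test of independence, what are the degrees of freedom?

df = (r−1)(c−1) = (3−1)·(3−1) = 4

degrees of freedom = 4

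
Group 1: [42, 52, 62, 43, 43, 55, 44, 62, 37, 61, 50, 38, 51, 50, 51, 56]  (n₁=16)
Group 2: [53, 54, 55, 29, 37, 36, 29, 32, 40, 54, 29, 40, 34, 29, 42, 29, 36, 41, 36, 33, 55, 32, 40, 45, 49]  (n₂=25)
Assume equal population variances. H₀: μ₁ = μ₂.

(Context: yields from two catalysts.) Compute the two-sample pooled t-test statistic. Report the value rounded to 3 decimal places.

test statistic = 3.664

x̄₁=49.812, s₁=8.109, n₁=16
x̄₂=39.560, s₂=9.111, n₂=25
s_p² = [15·8.109² + 24·9.111²]/39 = 76.3743
SE = √(s_p²·(1/16+1/25)) = 2.7979
t = (49.812−39.560)/2.7979 = 3.6643
df = 39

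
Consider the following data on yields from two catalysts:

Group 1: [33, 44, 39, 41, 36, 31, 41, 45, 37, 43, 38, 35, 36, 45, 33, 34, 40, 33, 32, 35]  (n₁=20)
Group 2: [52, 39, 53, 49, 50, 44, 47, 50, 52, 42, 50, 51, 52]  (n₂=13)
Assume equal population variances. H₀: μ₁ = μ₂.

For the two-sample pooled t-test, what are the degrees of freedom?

degrees of freedom = 31

df = n₁ + n₂ − 2 = 20 + 13 − 2 = 31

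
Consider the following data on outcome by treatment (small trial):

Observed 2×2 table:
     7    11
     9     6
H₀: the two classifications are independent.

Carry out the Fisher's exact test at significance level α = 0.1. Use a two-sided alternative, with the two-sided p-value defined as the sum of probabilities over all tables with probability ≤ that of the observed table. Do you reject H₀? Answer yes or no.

reject H₀: no

Margins: r₁=18, r₂=15, c₁=16, c₂=17, n=33
p_obs = C(18,7)·C(15,9)/C(33,16); sum pmf over tables with pmf ≤ p_obs
p-value (two-sided) = 0.30283
At α=0.1: p ≥ α → fail to reject H₀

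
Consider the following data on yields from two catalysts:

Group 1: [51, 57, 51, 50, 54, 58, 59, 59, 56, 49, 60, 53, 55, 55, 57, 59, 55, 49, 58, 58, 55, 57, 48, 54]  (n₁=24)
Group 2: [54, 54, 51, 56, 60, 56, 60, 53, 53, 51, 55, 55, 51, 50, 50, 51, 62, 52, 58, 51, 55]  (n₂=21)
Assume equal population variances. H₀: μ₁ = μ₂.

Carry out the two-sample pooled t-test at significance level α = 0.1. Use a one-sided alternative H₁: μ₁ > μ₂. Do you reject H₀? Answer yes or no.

x̄₁=54.875, s₁=3.591, n₁=24
x̄₂=54.190, s₂=3.502, n₂=21
s_p² = [23·3.591² + 20·3.502²]/43 = 12.6015
SE = √(s_p²·(1/24+1/21)) = 1.0607
t = (54.875−54.190)/1.0607 = 0.6453
df = 43
p-value (one-sided, H₁ greater) = 0.26107
At α=0.1: p ≥ α → fail to reject H₀

reject H₀: no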